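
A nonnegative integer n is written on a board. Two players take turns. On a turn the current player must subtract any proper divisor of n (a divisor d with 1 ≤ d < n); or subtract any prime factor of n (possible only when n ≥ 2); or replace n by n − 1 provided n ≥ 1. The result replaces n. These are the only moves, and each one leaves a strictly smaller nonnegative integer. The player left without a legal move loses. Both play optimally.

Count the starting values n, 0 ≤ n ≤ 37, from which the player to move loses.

8

Build the W/L table. Terminal = L. A non-terminal position is W if it has a move to some L; otherwise it is L.
n=0: no move → L
n=1: reaches L-position 0 → W
n=2: reaches L-position 0 → W
n=3: reaches L-position 0 → W
n=4: only reaches 2(W), 3(W), all W → L
n=5: reaches L-position 0 → W
n=6: reaches L-position 4 → W
n=7: reaches L-position 0 → W
n=8: reaches L-position 4 → W
n=9: only reaches 6(W), 8(W), all W → L
n=10: reaches L-position 9 → W
n=11: reaches L-position 0 → W
n=12: reaches L-position 9 → W
n=13: reaches L-position 0 → W
n=14: only reaches 7(W), 12(W), 13(W), all W → L
n=15: reaches L-position 14 → W
n=16: reaches L-position 14 → W
n=17: reaches L-position 0 → W
n=18: reaches L-position 9 → W
n=19: reaches L-position 0 → W
n=20: only reaches 10(W), 15(W), 16(W), 18(W), 19(W), all W → L
n=21: reaches L-position 14 → W
n=22: reaches L-position 20 → W
n=23: reaches L-position 0 → W
n=24: reaches L-position 20 → W
n=25: reaches L-position 20 → W
n=26: only reaches 13(W), 24(W), 25(W), all W → L
n=27: reaches L-position 26 → W
n=28: reaches L-position 14 → W
n=29: reaches L-position 0 → W
n=30: reaches L-position 20 → W
n=31: reaches L-position 0 → W
n=32: only reaches 16(W), 24(W), 28(W), 30(W), 31(W), all W → L
n=33: reaches L-position 32 → W
n=34: reaches L-position 32 → W
n=35: only reaches 28(W), 30(W), 34(W), all W → L
n=36: reaches L-position 32 → W
n=37: reaches L-position 0 → W
L entries with 0 ≤ n ≤ 37: n = 0, 4, 9, 14, 20, 26, 32, 35; that makes 8.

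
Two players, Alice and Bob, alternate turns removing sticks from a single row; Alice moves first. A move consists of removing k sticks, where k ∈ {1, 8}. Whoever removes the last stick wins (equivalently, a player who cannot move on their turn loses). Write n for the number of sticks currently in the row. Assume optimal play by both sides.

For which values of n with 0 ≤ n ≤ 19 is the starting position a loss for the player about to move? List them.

0, 2, 4, 6, 9, 11, 13, 15, 18

Label each position W (a win for the player to move) or L (a loss). A position with no legal move is L; any other position is W exactly when some move reaches an L, and L when every move reaches a W.
n=0: no move → L
n=1: W (go to 0, an L position)
n=2: L (sole option 1(W) is W)
n=3: W (go to 2, an L position)
n=4: L (sole option 3(W) is W)
n=5: W (go to 4, an L position)
n=6: L (sole option 5(W) is W)
n=7: W (go to 6, an L position)
n=8: W (go to 0, an L position)
n=9: L (options 8(W), 1(W) are all W)
n=10: W (go to 9, an L position)
n=11: L (options 10(W), 3(W) are all W)
n=12: W (go to 11, an L position)
n=13: L (options 12(W), 5(W) are all W)
n=14: W (go to 13, an L position)
n=15: L (options 14(W), 7(W) are all W)
n=16: W (go to 15, an L position)
n=17: W (go to 9, an L position)
n=18: L (options 17(W), 10(W) are all W)
n=19: W (go to 18, an L position)
The losing starting values of n are exactly the entries labelled L in this table (9 of them).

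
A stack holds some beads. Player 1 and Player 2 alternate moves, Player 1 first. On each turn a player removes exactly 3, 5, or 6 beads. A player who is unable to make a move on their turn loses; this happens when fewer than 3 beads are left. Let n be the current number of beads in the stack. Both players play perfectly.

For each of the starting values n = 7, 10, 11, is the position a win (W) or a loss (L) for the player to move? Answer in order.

7: W, 10: L, 11: L

Classify positions by backward induction: terminal positions (no move available) are L. From any other position, the mover wins iff some move reaches an L.
n=0: no move → L
n=1: no move → L
n=2: no move → L
n=3: W (go to 0, an L position)
n=4: W (go to 1, an L position)
n=5: W (go to 2, an L position)
n=6: W (go to 1, an L position)
n=7: W (go to 2, an L position)
n=8: W (go to 2, an L position)
n=9: L (options 6(W), 4(W), 3(W) are all W)
n=10: L (options 7(W), 5(W), 4(W) are all W)
n=11: L (options 8(W), 6(W), 5(W) are all W)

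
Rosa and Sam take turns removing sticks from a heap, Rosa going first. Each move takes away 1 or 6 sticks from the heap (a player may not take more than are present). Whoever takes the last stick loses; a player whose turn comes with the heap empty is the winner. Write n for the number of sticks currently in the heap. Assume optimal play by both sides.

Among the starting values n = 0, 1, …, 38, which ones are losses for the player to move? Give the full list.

Classify positions by backward induction: terminal positions (no move available) are W. From any other position, the mover wins iff some move reaches an L.
n=0: no move; the opponent has just taken the last stick and therefore loses → W
n=1: the only move is to 0(W), a W ⇒ L
n=2: can move to 1, which is L ⇒ W
n=3: the only move is to 2(W), a W ⇒ L
n=4: can move to 3, which is L ⇒ W
n=5: the only move is to 4(W), a W ⇒ L
n=6: can move to 5, which is L ⇒ W
n=7: can move to 1, which is L ⇒ W
n=8: moves to 7(W), 2(W); every one is W ⇒ L
n=9: can move to 8, which is L ⇒ W
n=10: moves to 9(W), 4(W); every one is W ⇒ L
n=11: can move to 10, which is L ⇒ W
n=12: moves to 11(W), 6(W); every one is W ⇒ L
n=13: can move to 12, which is L ⇒ W
n=14: can move to 8, which is L ⇒ W
n=15: moves to 14(W), 9(W); every one is W ⇒ L
n=16: can move to 15, which is L ⇒ W
n=17: moves to 16(W), 11(W); every one is W ⇒ L
n=18: can move to 17, which is L ⇒ W
n=19: moves to 18(W), 13(W); every one is W ⇒ L
n=20: can move to 19, which is L ⇒ W
n=21: can move to 15, which is L ⇒ W
n=22: moves to 21(W), 16(W); every one is W ⇒ L
n=23: can move to 22, which is L ⇒ W
n=24: moves to 23(W), 18(W); every one is W ⇒ L
n=25: can move to 24, which is L ⇒ W
n=26: moves to 25(W), 20(W); every one is W ⇒ L
n=27: can move to 26, which is L ⇒ W
n=28: can move to 22, which is L ⇒ W
n=29: moves to 28(W), 23(W); every one is W ⇒ L
n=30: can move to 29, which is L ⇒ W
n=31: moves to 30(W), 25(W); every one is W ⇒ L
n=32: can move to 31, which is L ⇒ W
n=33: moves to 32(W), 27(W); every one is W ⇒ L
n=34: can move to 33, which is L ⇒ W
n=35: can move to 29, which is L ⇒ W
n=36: moves to 35(W), 30(W); every one is W ⇒ L
n=37: can move to 36, which is L ⇒ W
n=38: moves to 37(W), 32(W); every one is W ⇒ L
Reading off the rows marked L gives the requested list; there are 17 such values of n.

1, 3, 5, 8, 10, 12, 15, 17, 19, 22, 24, 26, 29, 31, 33, 36, 38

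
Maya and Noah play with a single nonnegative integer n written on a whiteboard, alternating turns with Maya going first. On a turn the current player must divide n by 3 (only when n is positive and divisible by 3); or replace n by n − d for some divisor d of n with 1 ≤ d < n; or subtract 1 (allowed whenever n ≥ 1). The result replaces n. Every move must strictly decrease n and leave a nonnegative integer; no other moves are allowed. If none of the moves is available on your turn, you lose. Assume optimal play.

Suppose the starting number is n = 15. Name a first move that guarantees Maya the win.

Use the standard recursion: the mover loses at a terminal position; elsewhere, the mover wins exactly when some move hands the opponent an L position.
n=0: no move → L
n=1: reaches L-position 0 → W
n=2: only reaches 1(W), which is W → L
n=3: reaches L-position 2 → W
n=4: reaches L-position 2 → W
n=5: only reaches 4(W), which is W → L
n=6: reaches L-position 2 → W
n=7: only reaches 6(W), which is W → L
n=8: reaches L-position 7 → W
n=9: only reaches 3(W), 6(W), 8(W), all W → L
n=10: reaches L-position 5 → W
n=11: only reaches 10(W), which is W → L
n=12: reaches L-position 9 → W
n=13: only reaches 12(W), which is W → L
n=14: reaches L-position 7 → W
n=15: reaches L-position 5 → W
From 15, the L positions reachable in one move are: 5.

Move to 5.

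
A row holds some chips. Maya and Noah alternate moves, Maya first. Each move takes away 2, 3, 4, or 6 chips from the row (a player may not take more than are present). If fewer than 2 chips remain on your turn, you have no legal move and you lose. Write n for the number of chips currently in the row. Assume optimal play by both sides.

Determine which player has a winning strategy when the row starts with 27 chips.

Maya wins.

Build the W/L table. Terminal = L. A non-terminal position is W if it has a move to some L; otherwise it is L.
n=0: no move → L
n=1: no move → L
n=2: →0(L), so W
n=3: →1(L), so W
n=4: →1(L), so W
n=5: →1(L), so W
n=6: →0(L), so W
n=7: →1(L), so W
n=8: →6(W), 5(W), 4(W), 2(W) — all W, so L
n=9: →7(W), 6(W), 5(W), 3(W) — all W, so L
n=10: →8(L), so W
n=11: →9(L), so W
n=12: →9(L), so W
n=13: →9(L), so W
n=14: →8(L), so W
n=15: →9(L), so W
n=16: →14(W), 13(W), 12(W), 10(W) — all W, so L
n=17: →15(W), 14(W), 13(W), 11(W) — all W, so L
n=18: →16(L), so W
n=19: →17(L), so W
n=20: →17(L), so W
n=21: →17(L), so W
n=22: →16(L), so W
n=23: →17(L), so W
n=24: →22(W), 21(W), 20(W), 18(W) — all W, so L
n=25: →23(W), 22(W), 21(W), 19(W) — all W, so L
n=26: →24(L), so W
n=27: →25(L), so W
The starting position 27 is W: Maya should remove 2, leaving 25, handing over an L position.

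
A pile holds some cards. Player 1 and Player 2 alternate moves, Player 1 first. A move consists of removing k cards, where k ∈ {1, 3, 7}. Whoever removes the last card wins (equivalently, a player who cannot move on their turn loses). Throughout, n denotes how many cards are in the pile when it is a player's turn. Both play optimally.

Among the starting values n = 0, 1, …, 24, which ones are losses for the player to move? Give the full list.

0, 2, 4, 6, 8, 10, 12, 14, 16, 18, 20, 22, 24

Build the W/L table. Terminal = L. A non-terminal position is W if it has a move to some L; otherwise it is L.
n=0: no move → L
n=1: can move to 0, which is L ⇒ W
n=2: the only move is to 1(W), a W ⇒ L
n=3: can move to 2, which is L ⇒ W
n=4: moves to 3(W), 1(W); every one is W ⇒ L
n=5: can move to 4, which is L ⇒ W
n=6: moves to 5(W), 3(W); every one is W ⇒ L
n=7: can move to 6, which is L ⇒ W
n=8: moves to 7(W), 5(W), 1(W); every one is W ⇒ L
n=9: can move to 8, which is L ⇒ W
n=10: moves to 9(W), 7(W), 3(W); every one is W ⇒ L
n=11: can move to 10, which is L ⇒ W
n=12: moves to 11(W), 9(W), 5(W); every one is W ⇒ L
n=13: can move to 12, which is L ⇒ W
n=14: moves to 13(W), 11(W), 7(W); every one is W ⇒ L
n=15: can move to 14, which is L ⇒ W
n=16: moves to 15(W), 13(W), 9(W); every one is W ⇒ L
n=17: can move to 16, which is L ⇒ W
n=18: moves to 17(W), 15(W), 11(W); every one is W ⇒ L
n=19: can move to 18, which is L ⇒ W
n=20: moves to 19(W), 17(W), 13(W); every one is W ⇒ L
n=21: can move to 20, which is L ⇒ W
n=22: moves to 21(W), 19(W), 15(W); every one is W ⇒ L
n=23: can move to 22, which is L ⇒ W
n=24: moves to 23(W), 21(W), 17(W); every one is W ⇒ L
Reading off the rows marked L gives the requested list; there are 13 such values of n.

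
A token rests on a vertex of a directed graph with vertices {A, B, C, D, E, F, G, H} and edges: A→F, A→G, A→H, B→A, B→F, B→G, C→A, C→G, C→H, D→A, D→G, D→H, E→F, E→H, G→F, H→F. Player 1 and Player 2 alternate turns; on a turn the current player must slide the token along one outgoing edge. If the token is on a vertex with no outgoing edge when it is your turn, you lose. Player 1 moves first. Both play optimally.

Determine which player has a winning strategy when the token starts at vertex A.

Label each position W (a win for the player to move) or L (a loss). A position with no legal move is L; any other position is W exactly when some move reaches an L, and L when every move reaches a W.
Every edge goes from a vertex to one that appears earlier in the order F, H, G, A, E, C, D, B, so processing vertices in that order labels each vertex after all of its successors.
F: no outgoing edge → L
H: reaches L-position F → W
G: reaches L-position F → W
A: reaches L-position F → W
E: reaches L-position F → W
C: only reaches A(W), G(W), H(W), all W → L
D: only reaches A(W), G(W), H(W), all W → L
B: reaches L-position F → W
From A Player 1 can move to F, reaching an L position.

Player 1 wins.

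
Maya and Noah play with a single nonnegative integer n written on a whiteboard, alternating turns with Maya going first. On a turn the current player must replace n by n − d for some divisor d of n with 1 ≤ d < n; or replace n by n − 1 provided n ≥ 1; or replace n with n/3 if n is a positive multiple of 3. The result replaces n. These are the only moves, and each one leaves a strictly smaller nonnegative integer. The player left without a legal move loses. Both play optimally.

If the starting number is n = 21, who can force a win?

Label each position W (a win for the player to move) or L (a loss). A position with no legal move is L; any other position is W exactly when some move reaches an L, and L when every move reaches a W.
n=0: no move → L
n=1: W (go to 0, an L position)
n=2: L (sole option 1(W) is W)
n=3: W (go to 2, an L position)
n=4: W (go to 2, an L position)
n=5: L (sole option 4(W) is W)
n=6: W (go to 2, an L position)
n=7: L (sole option 6(W) is W)
n=8: W (go to 7, an L position)
n=9: L (options 3(W), 6(W), 8(W) are all W)
n=10: W (go to 5, an L position)
n=11: L (sole option 10(W) is W)
n=12: W (go to 9, an L position)
n=13: L (sole option 12(W) is W)
n=14: W (go to 7, an L position)
n=15: W (go to 5, an L position)
n=16: L (options 8(W), 12(W), 14(W), 15(W) are all W)
n=17: W (go to 16, an L position)
n=18: W (go to 9, an L position)
n=19: L (sole option 18(W) is W)
n=20: W (go to 16, an L position)
n=21: W (go to 7, an L position)
From 21 Maya can move to 7, reaching an L position.

Maya wins.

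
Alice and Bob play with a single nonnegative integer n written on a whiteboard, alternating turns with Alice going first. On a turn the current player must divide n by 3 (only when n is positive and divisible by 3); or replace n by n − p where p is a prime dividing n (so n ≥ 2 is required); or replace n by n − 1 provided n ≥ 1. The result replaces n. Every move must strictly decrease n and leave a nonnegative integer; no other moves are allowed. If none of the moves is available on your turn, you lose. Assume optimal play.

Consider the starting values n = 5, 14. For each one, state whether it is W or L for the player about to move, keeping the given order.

Classify positions by backward induction: terminal positions (no move available) are L. From any other position, the mover wins iff some move reaches an L.
n=0: no move → L
n=1: reaches L-position 0 → W
n=2: reaches L-position 0 → W
n=3: reaches L-position 0 → W
n=4: only reaches 2(W), 3(W), all W → L
n=5: reaches L-position 0 → W
n=6: reaches L-position 4 → W
n=7: reaches L-position 0 → W
n=8: only reaches 6(W), 7(W), all W → L
n=9: reaches L-position 8 → W
n=10: reaches L-position 8 → W
n=11: reaches L-position 0 → W
n=12: reaches L-position 4 → W
n=13: reaches L-position 0 → W
n=14: only reaches 7(W), 12(W), 13(W), all W → L

5: W, 14: L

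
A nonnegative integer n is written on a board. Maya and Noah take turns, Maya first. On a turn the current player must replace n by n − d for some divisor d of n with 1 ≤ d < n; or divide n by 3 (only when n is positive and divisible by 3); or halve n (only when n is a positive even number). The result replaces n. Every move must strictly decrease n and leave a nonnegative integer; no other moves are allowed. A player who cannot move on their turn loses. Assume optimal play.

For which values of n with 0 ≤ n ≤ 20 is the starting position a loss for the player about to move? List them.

0, 1, 4, 7, 9, 11, 13, 15, 17, 19

Positions with no move are L. A position that does have a move is losing for the player to move precisely when every available move leads to a winning position for the opponent. Fill in the labels:
n=0: no move → L
n=1: no move → L
n=2: →1(L), so W
n=3: →1(L), so W
n=4: →2(W), 3(W) — all W, so L
n=5: →4(L), so W
n=6: →4(L), so W
n=7: →6(W) only, which is W, so L
n=8: →4(L), so W
n=9: →3(W), 6(W), 8(W) — all W, so L
n=10: →9(L), so W
n=11: →10(W) only, which is W, so L
n=12: →4(L), so W
n=13: →12(W) only, which is W, so L
n=14: →7(L), so W
n=15: →5(W), 10(W), 12(W), 14(W) — all W, so L
n=16: →15(L), so W
n=17: →16(W) only, which is W, so L
n=18: →9(L), so W
n=19: →18(W) only, which is W, so L
n=20: →15(L), so W
Reading off the rows marked L gives the requested list; there are 10 such values of n.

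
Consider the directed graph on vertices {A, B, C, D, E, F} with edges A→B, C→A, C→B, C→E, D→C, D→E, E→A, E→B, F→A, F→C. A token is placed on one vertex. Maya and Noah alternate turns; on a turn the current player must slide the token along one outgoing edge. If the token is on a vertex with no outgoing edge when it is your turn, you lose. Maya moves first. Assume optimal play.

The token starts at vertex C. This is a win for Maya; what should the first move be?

Work bottom-up. With no move the player to move loses. Otherwise the position is W if at least one move leads to an L position for the opponent, and L if every move leads to a W.
Every edge goes from a vertex to one that appears earlier in the order B, A, E, C, D, F, so processing vertices in that order labels each vertex after all of its successors.
B: no outgoing edge → L
A: reaches L-position B → W
E: reaches L-position B → W
C: reaches L-position B → W
D: only reaches C(W), E(W), all W → L
F: only reaches C(W), A(W), all W → L
From C, the L positions reachable in one move are: B.

Move to B.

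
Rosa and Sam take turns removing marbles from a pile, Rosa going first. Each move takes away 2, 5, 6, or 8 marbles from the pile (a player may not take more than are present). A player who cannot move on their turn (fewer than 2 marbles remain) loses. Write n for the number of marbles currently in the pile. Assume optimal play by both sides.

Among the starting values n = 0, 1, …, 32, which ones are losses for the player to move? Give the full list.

Use the standard recursion: the mover loses at a terminal position; elsewhere, the mover wins exactly when some move hands the opponent an L position.
n=0: no move → L
n=1: no move → L
n=2: →0(L), so W
n=3: →1(L), so W
n=4: →2(W) only, which is W, so L
n=5: →0(L), so W
n=6: →4(L), so W
n=7: →1(L), so W
n=8: →0(L), so W
n=9: →4(L), so W
n=10: →4(L), so W
n=11: →9(W), 6(W), 5(W), 3(W) — all W, so L
n=12: →4(L), so W
n=13: →11(L), so W
n=14: →12(W), 9(W), 8(W), 6(W) — all W, so L
n=15: →13(W), 10(W), 9(W), 7(W) — all W, so L
n=16: →14(L), so W
n=17: →15(L), so W
n=18: →16(W), 13(W), 12(W), 10(W) — all W, so L
n=19: →14(L), so W
n=20: →18(L), so W
n=21: →15(L), so W
n=22: →14(L), so W
n=23: →18(L), so W
n=24: →18(L), so W
n=25: →23(W), 20(W), 19(W), 17(W) — all W, so L
n=26: →18(L), so W
n=27: →25(L), so W
n=28: →26(W), 23(W), 22(W), 20(W) — all W, so L
n=29: →27(W), 24(W), 23(W), 21(W) — all W, so L
n=30: →28(L), so W
n=31: →29(L), so W
n=32: →30(W), 27(W), 26(W), 24(W) — all W, so L
The losing starting values of n are exactly the entries labelled L in this table (11 of them).

0, 1, 4, 11, 14, 15, 18, 25, 28, 29, 32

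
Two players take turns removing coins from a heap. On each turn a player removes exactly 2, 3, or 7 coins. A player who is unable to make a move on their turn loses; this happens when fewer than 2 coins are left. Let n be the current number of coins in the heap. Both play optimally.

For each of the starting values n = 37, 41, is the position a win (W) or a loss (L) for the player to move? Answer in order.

37: W, 41: L

Label each position W (a win for the player to move) or L (a loss). A position with no legal move is L; any other position is W exactly when some move reaches an L, and L when every move reaches a W.
n=0: no move → L
n=1: no move → L
n=2: →0(L), so W
n=3: →1(L), so W
n=4: →1(L), so W
n=5: →3(W), 2(W) — all W, so L
n=6: →4(W), 3(W) — all W, so L
n=7: →5(L), so W
n=8: →6(L), so W
n=9: →6(L), so W
n=10: →8(W), 7(W), 3(W) — all W, so L
n=11: →9(W), 8(W), 4(W) — all W, so L
n=12: →10(L), so W
n=13: →11(L), so W
n=14: →11(L), so W
n=15: →13(W), 12(W), 8(W) — all W, so L
n=16: →14(W), 13(W), 9(W) — all W, so L
n=17: →15(L), so W
n=18: →16(L), so W
n=19: →16(L), so W
n=20: →18(W), 17(W), 13(W) — all W, so L
n=21: →19(W), 18(W), 14(W) — all W, so L
n=22: →20(L), so W
n=23: →21(L), so W
n=24: →21(L), so W
n=25: →23(W), 22(W), 18(W) — all W, so L
n=26: →24(W), 23(W), 19(W) — all W, so L
n=27: →25(L), so W
n=28: →26(L), so W
n=29: →26(L), so W
n=30: →28(W), 27(W), 23(W) — all W, so L
n=31: →29(W), 28(W), 24(W) — all W, so L
n=32: →30(L), so W
n=33: →31(L), so W
n=34: →31(L), so W
n=35: →33(W), 32(W), 28(W) — all W, so L
n=36: →34(W), 33(W), 29(W) — all W, so L
n=37: →35(L), so W
n=38: →36(L), so W
n=39: →36(L), so W
n=40: →38(W), 37(W), 33(W) — all W, so L
n=41: →39(W), 38(W), 34(W) — all W, so L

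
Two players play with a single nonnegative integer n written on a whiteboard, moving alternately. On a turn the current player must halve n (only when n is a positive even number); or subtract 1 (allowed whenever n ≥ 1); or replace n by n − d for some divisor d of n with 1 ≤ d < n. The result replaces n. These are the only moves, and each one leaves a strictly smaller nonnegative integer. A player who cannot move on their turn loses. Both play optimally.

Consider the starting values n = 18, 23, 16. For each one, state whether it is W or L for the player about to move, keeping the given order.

18: W, 23: L, 16: W

Use the standard recursion: the mover loses at a terminal position; elsewhere, the mover wins exactly when some move hands the opponent an L position.
n=0: no move → L
n=1: W (go to 0, an L position)
n=2: L (sole option 1(W) is W)
n=3: W (go to 2, an L position)
n=4: W (go to 2, an L position)
n=5: L (sole option 4(W) is W)
n=6: W (go to 5, an L position)
n=7: L (sole option 6(W) is W)
n=8: W (go to 7, an L position)
n=9: L (options 6(W), 8(W) are all W)
n=10: W (go to 5, an L position)
n=11: L (sole option 10(W) is W)
n=12: W (go to 9, an L position)
n=13: L (sole option 12(W) is W)
n=14: W (go to 7, an L position)
n=15: L (options 10(W), 12(W), 14(W) are all W)
n=16: W (go to 15, an L position)
n=17: L (sole option 16(W) is W)
n=18: W (go to 9, an L position)
n=19: L (sole option 18(W) is W)
n=20: W (go to 15, an L position)
n=21: L (options 14(W), 18(W), 20(W) are all W)
n=22: W (go to 11, an L position)
n=23: L (sole option 22(W) is W)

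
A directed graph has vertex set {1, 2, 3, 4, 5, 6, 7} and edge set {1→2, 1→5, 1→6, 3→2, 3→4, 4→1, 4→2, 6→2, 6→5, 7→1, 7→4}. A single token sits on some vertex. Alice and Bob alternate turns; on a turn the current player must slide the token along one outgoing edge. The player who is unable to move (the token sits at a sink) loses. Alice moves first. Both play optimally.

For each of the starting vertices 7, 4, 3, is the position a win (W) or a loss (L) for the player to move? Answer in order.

7: L, 4: W, 3: W

Compute win/loss labels from the base case upward. A position with no move is L. Any other position is W if it can reach an L in one move, else L.
Every edge goes from a vertex to one that appears earlier in the order 5, 2, 6, 1, 4, 3, 7, so processing vertices in that order labels each vertex after all of its successors.
5: no outgoing edge → L
2: no outgoing edge → L
6: can move to 2, which is L ⇒ W
1: can move to 2, which is L ⇒ W
4: can move to 2, which is L ⇒ W
3: can move to 2, which is L ⇒ W
7: moves to 4(W), 1(W); every one is W ⇒ L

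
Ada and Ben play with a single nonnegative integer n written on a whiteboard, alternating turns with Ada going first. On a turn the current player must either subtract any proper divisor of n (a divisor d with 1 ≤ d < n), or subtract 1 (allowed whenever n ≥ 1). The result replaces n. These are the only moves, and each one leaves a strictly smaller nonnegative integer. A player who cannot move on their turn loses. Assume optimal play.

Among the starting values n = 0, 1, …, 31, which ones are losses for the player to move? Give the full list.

0, 2, 5, 7, 9, 11, 13, 15, 17, 19, 21, 23, 25, 27, 29, 31

Label each position W (a win for the player to move) or L (a loss). A position with no legal move is L; any other position is W exactly when some move reaches an L, and L when every move reaches a W.
n=0: no move → L
n=1: can move to 0, which is L ⇒ W
n=2: the only move is to 1(W), a W ⇒ L
n=3: can move to 2, which is L ⇒ W
n=4: can move to 2, which is L ⇒ W
n=5: the only move is to 4(W), a W ⇒ L
n=6: can move to 5, which is L ⇒ W
n=7: the only move is to 6(W), a W ⇒ L
n=8: can move to 7, which is L ⇒ W
n=9: moves to 6(W), 8(W); every one is W ⇒ L
n=10: can move to 5, which is L ⇒ W
n=11: the only move is to 10(W), a W ⇒ L
n=12: can move to 9, which is L ⇒ W
n=13: the only move is to 12(W), a W ⇒ L
n=14: can move to 7, which is L ⇒ W
n=15: moves to 10(W), 12(W), 14(W); every one is W ⇒ L
n=16: can move to 15, which is L ⇒ W
n=17: the only move is to 16(W), a W ⇒ L
n=18: can move to 9, which is L ⇒ W
n=19: the only move is to 18(W), a W ⇒ L
n=20: can move to 15, which is L ⇒ W
n=21: moves to 14(W), 18(W), 20(W); every one is W ⇒ L
n=22: can move to 11, which is L ⇒ W
n=23: the only move is to 22(W), a W ⇒ L
n=24: can move to 21, which is L ⇒ W
n=25: moves to 20(W), 24(W); every one is W ⇒ L
n=26: can move to 13, which is L ⇒ W
n=27: moves to 18(W), 24(W), 26(W); every one is W ⇒ L
n=28: can move to 21, which is L ⇒ W
n=29: the only move is to 28(W), a W ⇒ L
n=30: can move to 15, which is L ⇒ W
n=31: the only move is to 30(W), a W ⇒ L
The losing starting values of n are exactly the entries labelled L in this table (16 of them).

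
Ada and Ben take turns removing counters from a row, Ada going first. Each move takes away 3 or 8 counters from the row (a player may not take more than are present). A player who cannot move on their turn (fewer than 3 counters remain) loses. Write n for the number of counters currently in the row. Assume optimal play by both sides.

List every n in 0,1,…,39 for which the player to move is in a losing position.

0, 1, 2, 6, 7, 11, 12, 13, 17, 18, 22, 23, 24, 28, 29, 33, 34, 35, 39

Use the standard recursion: the mover loses at a terminal position; elsewhere, the mover wins exactly when some move hands the opponent an L position.
n=0: no move → L
n=1: no move → L
n=2: no move → L
n=3: W (go to 0, an L position)
n=4: W (go to 1, an L position)
n=5: W (go to 2, an L position)
n=6: L (sole option 3(W) is W)
n=7: L (sole option 4(W) is W)
n=8: W (go to 0, an L position)
n=9: W (go to 6, an L position)
n=10: W (go to 7, an L position)
n=11: L (options 8(W), 3(W) are all W)
n=12: L (options 9(W), 4(W) are all W)
n=13: L (options 10(W), 5(W) are all W)
n=14: W (go to 11, an L position)
n=15: W (go to 12, an L position)
n=16: W (go to 13, an L position)
n=17: L (options 14(W), 9(W) are all W)
n=18: L (options 15(W), 10(W) are all W)
n=19: W (go to 11, an L position)
n=20: W (go to 17, an L position)
n=21: W (go to 18, an L position)
n=22: L (options 19(W), 14(W) are all W)
n=23: L (options 20(W), 15(W) are all W)
n=24: L (options 21(W), 16(W) are all W)
n=25: W (go to 22, an L position)
n=26: W (go to 23, an L position)
n=27: W (go to 24, an L position)
n=28: L (options 25(W), 20(W) are all W)
n=29: L (options 26(W), 21(W) are all W)
n=30: W (go to 22, an L position)
n=31: W (go to 28, an L position)
n=32: W (go to 29, an L position)
n=33: L (options 30(W), 25(W) are all W)
n=34: L (options 31(W), 26(W) are all W)
n=35: L (options 32(W), 27(W) are all W)
n=36: W (go to 33, an L position)
n=37: W (go to 34, an L position)
n=38: W (go to 35, an L position)
n=39: L (options 36(W), 31(W) are all W)
The losing starting values of n are exactly the entries labelled L in this table (19 of them).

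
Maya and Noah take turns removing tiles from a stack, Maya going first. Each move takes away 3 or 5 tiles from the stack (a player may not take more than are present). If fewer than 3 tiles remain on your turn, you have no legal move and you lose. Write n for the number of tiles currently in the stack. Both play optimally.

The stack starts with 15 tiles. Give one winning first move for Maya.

Use the standard recursion: the mover loses at a terminal position; elsewhere, the mover wins exactly when some move hands the opponent an L position.
n=0: no move → L
n=1: no move → L
n=2: no move → L
n=3: →0(L), so W
n=4: →1(L), so W
n=5: →2(L), so W
n=6: →1(L), so W
n=7: →2(L), so W
n=8: →5(W), 3(W) — all W, so L
n=9: →6(W), 4(W) — all W, so L
n=10: →7(W), 5(W) — all W, so L
n=11: →8(L), so W
n=12: →9(L), so W
n=13: →10(L), so W
n=14: →9(L), so W
n=15: →10(L), so W
From 15, the L positions reachable in one move are: 10.

Remove 5, leaving 10.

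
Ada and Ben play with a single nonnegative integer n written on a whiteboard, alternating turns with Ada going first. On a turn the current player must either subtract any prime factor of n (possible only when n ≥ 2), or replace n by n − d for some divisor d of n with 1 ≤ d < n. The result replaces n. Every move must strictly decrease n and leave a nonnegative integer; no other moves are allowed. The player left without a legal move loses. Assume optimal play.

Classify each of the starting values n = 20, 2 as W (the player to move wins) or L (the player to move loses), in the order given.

Compute win/loss labels from the base case upward. A position with no move is L. Any other position is W if it can reach an L in one move, else L.
n=0: no move → L
n=1: no move → L
n=2: W (go to 0, an L position)
n=3: W (go to 0, an L position)
n=4: L (options 2(W), 3(W) are all W)
n=5: W (go to 0, an L position)
n=6: W (go to 4, an L position)
n=7: W (go to 0, an L position)
n=8: W (go to 4, an L position)
n=9: L (options 6(W), 8(W) are all W)
n=10: W (go to 9, an L position)
n=11: W (go to 0, an L position)
n=12: W (go to 9, an L position)
n=13: W (go to 0, an L position)
n=14: L (options 7(W), 12(W), 13(W) are all W)
n=15: W (go to 14, an L position)
n=16: W (go to 14, an L position)
n=17: W (go to 0, an L position)
n=18: W (go to 9, an L position)
n=19: W (go to 0, an L position)
n=20: L (options 10(W), 15(W), 16(W), 18(W), 19(W) are all W)

20: L, 2: W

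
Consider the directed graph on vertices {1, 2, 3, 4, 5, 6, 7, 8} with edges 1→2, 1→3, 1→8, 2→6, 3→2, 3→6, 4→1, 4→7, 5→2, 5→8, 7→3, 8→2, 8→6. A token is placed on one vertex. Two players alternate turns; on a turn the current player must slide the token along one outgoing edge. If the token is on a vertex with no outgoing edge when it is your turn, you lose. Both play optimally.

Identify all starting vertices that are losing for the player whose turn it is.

1, 5, 6, 7

Classify positions by backward induction: terminal positions (no move available) are L. From any other position, the mover wins iff some move reaches an L.
Every edge goes from a vertex to one that appears earlier in the order 6, 2, 8, 3, 7, 5, 1, 4, so processing vertices in that order labels each vertex after all of its successors.
6: no outgoing edge → L
2: W (go to 6, an L position)
8: W (go to 6, an L position)
3: W (go to 6, an L position)
7: L (sole option 3(W) is W)
5: L (options 8(W), 2(W) are all W)
1: L (options 3(W), 8(W), 2(W) are all W)
4: W (go to 1, an L position)
The losing starting vertices are exactly the entries labelled L in this table (4 of them).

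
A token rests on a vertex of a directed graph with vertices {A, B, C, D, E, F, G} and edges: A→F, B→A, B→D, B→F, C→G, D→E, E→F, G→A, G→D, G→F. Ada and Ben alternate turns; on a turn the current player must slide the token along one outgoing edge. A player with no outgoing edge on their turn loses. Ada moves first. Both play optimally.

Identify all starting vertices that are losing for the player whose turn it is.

C, D, F

Use the standard recursion: the mover loses at a terminal position; elsewhere, the mover wins exactly when some move hands the opponent an L position.
Every edge goes from a vertex to one that appears earlier in the order F, E, A, D, G, C, B, so processing vertices in that order labels each vertex after all of its successors.
F: no outgoing edge → L
E: W (go to F, an L position)
A: W (go to F, an L position)
D: L (sole option E(W) is W)
G: W (go to D, an L position)
C: L (sole option G(W) is W)
B: W (go to D, an L position)
Reading off the rows marked L gives the requested list; there are 3 such vertices.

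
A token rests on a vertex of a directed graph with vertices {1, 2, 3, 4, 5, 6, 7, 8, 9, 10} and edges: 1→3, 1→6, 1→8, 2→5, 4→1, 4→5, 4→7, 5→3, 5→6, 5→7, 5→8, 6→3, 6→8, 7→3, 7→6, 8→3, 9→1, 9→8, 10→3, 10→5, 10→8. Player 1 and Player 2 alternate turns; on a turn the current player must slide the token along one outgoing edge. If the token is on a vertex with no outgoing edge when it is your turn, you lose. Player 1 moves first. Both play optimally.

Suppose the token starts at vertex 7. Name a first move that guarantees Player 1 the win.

Build the W/L table. Terminal = L. A non-terminal position is W if it has a move to some L; otherwise it is L.
Every edge goes from a vertex to one that appears earlier in the order 3, 8, 6, 7, 5, 1, 10, 9, 2, 4, so processing vertices in that order labels each vertex after all of its successors.
3: no outgoing edge → L
8: W (go to 3, an L position)
6: W (go to 3, an L position)
7: W (go to 3, an L position)
5: W (go to 3, an L position)
1: W (go to 3, an L position)
10: W (go to 3, an L position)
9: L (options 1(W), 8(W) are all W)
2: L (sole option 5(W) is W)
4: L (options 1(W), 5(W), 7(W) are all W)
From 7, the L positions reachable in one move are: 3.

Move to 3.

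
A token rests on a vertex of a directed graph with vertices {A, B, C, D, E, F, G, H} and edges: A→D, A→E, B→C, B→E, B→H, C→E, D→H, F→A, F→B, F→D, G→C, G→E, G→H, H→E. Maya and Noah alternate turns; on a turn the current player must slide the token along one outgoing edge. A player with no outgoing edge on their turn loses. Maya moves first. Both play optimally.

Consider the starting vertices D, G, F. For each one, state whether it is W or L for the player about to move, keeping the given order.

Positions with no move are L. A position that does have a move is losing for the player to move precisely when every available move leads to a winning position for the opponent. Fill in the labels:
Every edge goes from a vertex to one that appears earlier in the order E, H, D, C, B, G, A, F, so processing vertices in that order labels each vertex after all of its successors.
E: no outgoing edge → L
H: W (go to E, an L position)
D: L (sole option H(W) is W)
C: W (go to E, an L position)
B: W (go to E, an L position)
G: W (go to E, an L position)
A: W (go to D, an L position)
F: W (go to D, an L position)

D: L, G: W, F: W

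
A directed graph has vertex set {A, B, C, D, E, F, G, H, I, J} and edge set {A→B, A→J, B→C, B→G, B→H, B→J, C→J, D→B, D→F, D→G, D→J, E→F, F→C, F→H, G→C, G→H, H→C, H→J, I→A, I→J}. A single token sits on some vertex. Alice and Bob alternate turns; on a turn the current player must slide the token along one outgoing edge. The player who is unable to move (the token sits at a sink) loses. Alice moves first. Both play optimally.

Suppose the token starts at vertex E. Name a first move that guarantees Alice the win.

Move to F.

Work bottom-up. With no move the player to move loses. Otherwise the position is W if at least one move leads to an L position for the opponent, and L if every move leads to a W.
Every edge goes from a vertex to one that appears earlier in the order J, C, H, G, B, F, A, E, I, D, so processing vertices in that order labels each vertex after all of its successors.
J: no outgoing edge → L
C: →J(L), so W
H: →J(L), so W
G: →H(W), C(W) — all W, so L
B: →G(L), so W
F: →H(W), C(W) — all W, so L
A: →J(L), so W
E: →F(L), so W
I: →J(L), so W
D: →F(L), so W
From E, the L positions reachable in one move are: F.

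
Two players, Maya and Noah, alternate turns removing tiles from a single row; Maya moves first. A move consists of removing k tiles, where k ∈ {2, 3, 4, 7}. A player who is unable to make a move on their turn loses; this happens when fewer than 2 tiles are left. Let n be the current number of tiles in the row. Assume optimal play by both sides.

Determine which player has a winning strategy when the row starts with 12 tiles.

Work bottom-up. With no move the player to move loses. Otherwise the position is W if at least one move leads to an L position for the opponent, and L if every move leads to a W.
n=0: no move → L
n=1: no move → L
n=2: →0(L), so W
n=3: →1(L), so W
n=4: →1(L), so W
n=5: →1(L), so W
n=6: →4(W), 3(W), 2(W) — all W, so L
n=7: →0(L), so W
n=8: →6(L), so W
n=9: →6(L), so W
n=10: →6(L), so W
n=11: →9(W), 8(W), 7(W), 4(W) — all W, so L
n=12: →10(W), 9(W), 8(W), 5(W) — all W, so L
The starting position 12 is L: whatever Maya does, the opponent receives a W position.

Noah wins.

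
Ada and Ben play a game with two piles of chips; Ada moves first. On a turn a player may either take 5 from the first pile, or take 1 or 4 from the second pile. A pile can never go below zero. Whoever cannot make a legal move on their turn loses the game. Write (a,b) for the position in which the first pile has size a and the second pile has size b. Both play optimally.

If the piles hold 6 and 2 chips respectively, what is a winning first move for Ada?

Move to (1,2).

Positions with no move are L. A position that does have a move is losing for the player to move precisely when every available move leads to a winning position for the opponent. Fill in the labels:
No move ever increases a pile, so every position that can arise here has a ≤ 6 and b ≤ 2; it is enough to label the cells with 0 ≤ a ≤ 6 and 0 ≤ b ≤ 2.
Every move lowers a or b (never raises either), so fill the grid row by row in increasing a, and left to right within a row: each cell's successors are then already labelled.
      b=0  b=1  b=2
a=0:    L    W    L
a=1:    L    W    L
a=2:    L    W    L
a=3:    L    W    L
a=4:    L    W    L
a=5:    W    L    W
a=6:    W    L    W
Cells with no legal move (terminal, hence L): (0,0), (1,0), (2,0), (3,0), (4,0).
The remaining L cells, each justified by listing all of its moves:
(0,2): L (sole option (0,1)(W) is W)
(1,2): L (sole option (1,1)(W) is W)
(2,2): L (sole option (2,1)(W) is W)
(3,2): L (sole option (3,1)(W) is W)
(4,2): L (sole option (4,1)(W) is W)
(5,1): L (options (0,1)(W), (5,0)(W) are all W)
(6,1): L (options (1,1)(W), (6,0)(W) are all W)
Every other cell has at least one move into one of the L cells above, so it is W.
From (6,2), the L positions reachable in one move are: (1,2), (6,1). Any move reaching one of these is winning.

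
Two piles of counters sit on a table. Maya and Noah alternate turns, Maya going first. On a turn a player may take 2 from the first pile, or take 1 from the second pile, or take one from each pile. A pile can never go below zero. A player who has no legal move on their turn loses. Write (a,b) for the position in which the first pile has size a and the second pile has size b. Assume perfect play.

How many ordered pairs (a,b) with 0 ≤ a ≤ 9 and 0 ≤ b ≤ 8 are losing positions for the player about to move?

34

Classify positions by backward induction: terminal positions (no move available) are L. From any other position, the mover wins iff some move reaches an L.
Every move lowers a or b (never raises either), so fill the grid row by row in increasing a, and left to right within a row: each cell's successors are then already labelled.
      b=0  b=1  b=2  b=3  b=4  b=5  b=6  b=7  b=8
a=0:    L    W    L    W    L    W    L    W    L
a=1:    L    W    L    W    L    W    L    W    L
a=2:    W    W    W    W    W    W    W    W    W
a=3:    W    L    W    L    W    L    W    L    W
a=4:    L    W    W    L    W    L    W    L    W
a=5:    L    W    L    W    W    W    W    W    W
a=6:    W    W    L    W    L    W    L    W    L
a=7:    W    L    W    W    L    W    L    W    L
a=8:    L    W    W    L    W    W    W    W    W
a=9:    L    W    L    W    W    L    W    L    W
Cells with no legal move (terminal, hence L): (0,0), (1,0).
The remaining L cells, each justified by listing all of its moves:
(0,2): L (sole option (0,1)(W) is W)
(0,4): L (sole option (0,3)(W) is W)
(0,6): L (sole option (0,5)(W) is W)
(0,8): L (sole option (0,7)(W) is W)
(1,2): L (options (1,1)(W), (0,1)(W) are all W)
(1,4): L (options (1,3)(W), (0,3)(W) are all W)
(1,6): L (options (1,5)(W), (0,5)(W) are all W)
(1,8): L (options (1,7)(W), (0,7)(W) are all W)
(3,1): L (options (1,1)(W), (3,0)(W), (2,0)(W) are all W)
(3,3): L (options (1,3)(W), (3,2)(W), (2,2)(W) are all W)
(3,5): L (options (1,5)(W), (3,4)(W), (2,4)(W) are all W)
(3,7): L (options (1,7)(W), (3,6)(W), (2,6)(W) are all W)
(4,0): L (sole option (2,0)(W) is W)
(4,3): L (options (2,3)(W), (4,2)(W), (3,2)(W) are all W)
(4,5): L (options (2,5)(W), (4,4)(W), (3,4)(W) are all W)
(4,7): L (options (2,7)(W), (4,6)(W), (3,6)(W) are all W)
(5,0): L (sole option (3,0)(W) is W)
(5,2): L (options (3,2)(W), (5,1)(W), (4,1)(W) are all W)
(6,2): L (options (4,2)(W), (6,1)(W), (5,1)(W) are all W)
(6,4): L (options (4,4)(W), (6,3)(W), (5,3)(W) are all W)
(6,6): L (options (4,6)(W), (6,5)(W), (5,5)(W) are all W)
(6,8): L (options (4,8)(W), (6,7)(W), (5,7)(W) are all W)
(7,1): L (options (5,1)(W), (7,0)(W), (6,0)(W) are all W)
(7,4): L (options (5,4)(W), (7,3)(W), (6,3)(W) are all W)
(7,6): L (options (5,6)(W), (7,5)(W), (6,5)(W) are all W)
(7,8): L (options (5,8)(W), (7,7)(W), (6,7)(W) are all W)
(8,0): L (sole option (6,0)(W) is W)
(8,3): L (options (6,3)(W), (8,2)(W), (7,2)(W) are all W)
(9,0): L (sole option (7,0)(W) is W)
(9,2): L (options (7,2)(W), (9,1)(W), (8,1)(W) are all W)
(9,5): L (options (7,5)(W), (9,4)(W), (8,4)(W) are all W)
(9,7): L (options (7,7)(W), (9,6)(W), (8,6)(W) are all W)
Every other cell has at least one move into one of the L cells above, so it is W.
L cells per row: a=0: 5, a=1: 5, a=2: 0, a=3: 4, a=4: 4, a=5: 2, a=6: 4, a=7: 4, a=8: 2, a=9: 4; total 34.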